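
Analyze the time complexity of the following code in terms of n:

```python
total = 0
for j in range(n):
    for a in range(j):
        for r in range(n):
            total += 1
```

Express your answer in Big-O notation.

Each loop level contributes: n × n × n. Multiplying the contributions gives O(n^3).

Answer: O(n^3)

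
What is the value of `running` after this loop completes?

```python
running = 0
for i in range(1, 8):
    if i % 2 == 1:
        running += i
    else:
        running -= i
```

Add odd, subtract even
`running` takes the values: 0 → 1 → -1 → 2 → -2 → 3 → -3 → 4

Answer: 4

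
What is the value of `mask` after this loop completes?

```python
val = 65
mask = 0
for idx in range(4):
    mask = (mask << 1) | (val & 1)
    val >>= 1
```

Reverse lowest 4 bits of 65
`mask` takes the values: 0 → 1 → 2 → 4 → 8

Answer: 8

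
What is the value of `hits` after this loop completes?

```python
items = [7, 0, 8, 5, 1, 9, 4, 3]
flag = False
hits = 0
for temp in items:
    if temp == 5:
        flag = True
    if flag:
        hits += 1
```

Count elements after first 5 in [7, 0, 8, 5, 1, 9, 4, 3]
`hits` takes the values: 0 → 1 → 2 → 3 → 4 → 5

Answer: 5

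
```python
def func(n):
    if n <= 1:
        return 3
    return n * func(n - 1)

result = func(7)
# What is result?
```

func(7) = 7 * 6 * 5 * 4 * 3 * 2 * 3 = 15120

Answer: 15120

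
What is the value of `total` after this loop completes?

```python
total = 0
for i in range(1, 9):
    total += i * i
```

Sum of squares 1² to 8² = 204
`total` takes the values: 0 → 1 → 5 → 14 → 30 → 55 → 91 → 140 → 204

Answer: 204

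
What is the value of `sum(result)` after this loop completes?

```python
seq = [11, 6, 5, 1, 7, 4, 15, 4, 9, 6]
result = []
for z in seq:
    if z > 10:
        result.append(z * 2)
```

Sum of doubled values > 10
`result` takes the values: [] → [22] → [22, 30]
So `sum(result)` = 52

Answer: 52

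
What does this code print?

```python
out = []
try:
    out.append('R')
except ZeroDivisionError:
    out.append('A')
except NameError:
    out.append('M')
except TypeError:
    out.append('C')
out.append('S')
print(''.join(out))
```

Execution trace: 'R' (try body, no exception) → 'S' (after the try/except). Output: RS

Answer: RS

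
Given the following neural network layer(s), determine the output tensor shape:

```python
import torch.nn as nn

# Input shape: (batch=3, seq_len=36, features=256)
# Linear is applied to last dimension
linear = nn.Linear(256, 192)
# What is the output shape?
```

Input: (3, 36, 256) -> Output: (3, 36, 192)

Answer: (3, 36, 192)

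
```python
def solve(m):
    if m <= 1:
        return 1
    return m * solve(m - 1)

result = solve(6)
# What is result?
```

solve(6) = 6 * 5 * 4 * 3 * 2 * 1 = 720

Answer: 720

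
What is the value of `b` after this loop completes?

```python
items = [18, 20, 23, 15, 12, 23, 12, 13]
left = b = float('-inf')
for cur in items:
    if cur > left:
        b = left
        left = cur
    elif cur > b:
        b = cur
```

Second largest (with repeats) in [18, 20, 23, 15, 12, 23, 12, 13]
`b` takes the values: -inf → 18 → 20 → 23

Answer: 23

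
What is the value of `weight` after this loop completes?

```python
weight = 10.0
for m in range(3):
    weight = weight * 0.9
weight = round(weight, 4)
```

Exponential decay: 10.0 * 0.9^3
`weight` takes the values: 10.0 → 9.0 → 8.1 → 7.29

Answer: 7.29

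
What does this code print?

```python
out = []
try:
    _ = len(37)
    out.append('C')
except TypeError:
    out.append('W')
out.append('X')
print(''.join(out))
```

Execution trace: 'W' (except TypeError) → 'X' (after the try/except). Output: WX

Answer: WX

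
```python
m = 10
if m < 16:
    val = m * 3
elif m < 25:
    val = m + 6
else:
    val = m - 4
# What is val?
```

Trace:
`m = 10` → m = 10
`if m < 16: ...` → m < 16 is True → val = 30
So val = 30

Answer: 30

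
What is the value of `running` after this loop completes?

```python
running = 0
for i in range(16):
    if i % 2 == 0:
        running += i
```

Sum of even numbers 0 to 15
`running` takes the values: 0 → 2 → 6 → 12 → 20 → 30 → 42 → 56

Answer: 56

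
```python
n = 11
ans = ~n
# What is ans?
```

Trace:
`n = 11` → n = 11
`ans = ~n` → ans = -12
So ans = -12

Answer: -12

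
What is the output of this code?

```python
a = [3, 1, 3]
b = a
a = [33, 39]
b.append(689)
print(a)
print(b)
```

Key concept: rebinding vs mutation: a is rebound to a new list, b still points at the original.
Step by step:
`a = [3, 1, 3]` → a = [3, 1, 3]
`b = a` → b = [3, 1, 3] (same object as a)
`a = [33, 39]` → a = [33, 39]
`b.append(689)` → b = [3, 1, 3, 689]
`print(a)` → prints [33, 39]
`print(b)` → prints [3, 1, 3, 689]

Answer:
[33, 39]
[3, 1, 3, 689]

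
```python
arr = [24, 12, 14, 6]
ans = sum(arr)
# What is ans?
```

Trace:
`arr = [24, 12, 14, 6]` → arr = [24, 12, 14, 6]
`ans = sum(arr)` → ans = 56
So ans = 56

Answer: 56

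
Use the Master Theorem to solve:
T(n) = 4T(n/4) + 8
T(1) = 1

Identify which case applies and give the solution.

a=4, b=4, f(n)=8. log_4(4) = 1. Since c=0 < 1, Case 1 applies: T(n) = Θ(n^log_b(a)) = O(n).

Answer: O(n) - Case 1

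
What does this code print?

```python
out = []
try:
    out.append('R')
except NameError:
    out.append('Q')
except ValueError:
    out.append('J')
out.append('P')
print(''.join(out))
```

Execution trace: 'R' (try body, no exception) → 'P' (after the try/except). Output: RP

Answer: RP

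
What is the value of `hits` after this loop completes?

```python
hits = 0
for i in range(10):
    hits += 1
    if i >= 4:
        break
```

Loop breaks when i reaches 4, hits is 5
`hits` takes the values: 0 → 1 → 2 → 3 → 4 → 5

Answer: 5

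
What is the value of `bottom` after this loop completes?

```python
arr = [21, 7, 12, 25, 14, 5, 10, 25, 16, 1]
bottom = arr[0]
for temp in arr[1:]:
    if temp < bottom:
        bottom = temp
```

Minimum of [21, 7, 12, 25, 14, 5, 10, 25, 16, 1]
`bottom` takes the values: 21 → 7 → 5 → 1

Answer: 1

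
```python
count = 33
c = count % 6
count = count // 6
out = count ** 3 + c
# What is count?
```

Trace:
`count = 33` → count = 33
`c = count % 6` → c = 3
`count = count // 6` → count = 5
`out = count ** 3 + c` → out = 128
So count = 5

Answer: 5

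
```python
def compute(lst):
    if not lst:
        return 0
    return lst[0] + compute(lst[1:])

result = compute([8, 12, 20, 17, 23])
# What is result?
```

8 + 12 + 20 + 17 + 23 + 0 = 80

Answer: 80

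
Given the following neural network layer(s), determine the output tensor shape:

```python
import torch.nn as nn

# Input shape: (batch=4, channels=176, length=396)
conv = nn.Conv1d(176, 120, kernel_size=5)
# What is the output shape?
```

Input: (4, 176, 396) -> Output: (4, 120, 392)

Answer: (4, 120, 392)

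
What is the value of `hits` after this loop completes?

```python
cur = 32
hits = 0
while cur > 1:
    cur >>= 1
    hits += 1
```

Count right shifts until 1
`hits` takes the values: 0 → 1 → 2 → 3 → 4 → 5

Answer: 5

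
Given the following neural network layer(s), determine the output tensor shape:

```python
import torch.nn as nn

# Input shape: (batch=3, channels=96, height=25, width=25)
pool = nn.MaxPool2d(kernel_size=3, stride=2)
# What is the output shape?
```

Input: (3, 96, 25, 25) -> Output: (3, 96, 12, 12)

Answer: (3, 96, 12, 12)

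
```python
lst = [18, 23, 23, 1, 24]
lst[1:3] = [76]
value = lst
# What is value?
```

Trace:
`lst = [18, 23, 23, 1, 24]` → lst = [18, 23, 23, 1, 24]
`lst[1:3] = [76]` → lst = [18, 76, 1, 24]
`value = lst` → value = [18, 76, 1, 24]
So value = [18, 76, 1, 24]

Answer: [18, 76, 1, 24]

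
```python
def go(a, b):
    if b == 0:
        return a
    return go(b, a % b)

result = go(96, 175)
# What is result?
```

go(96, 175) -> go(175, 96) -> go(96, 79) -> go(79, 17) -> go(17, 11) -> go(11, 6) -> go(6, 5) -> go(5, 1) -> go(1, 0) -> 1

Answer: 1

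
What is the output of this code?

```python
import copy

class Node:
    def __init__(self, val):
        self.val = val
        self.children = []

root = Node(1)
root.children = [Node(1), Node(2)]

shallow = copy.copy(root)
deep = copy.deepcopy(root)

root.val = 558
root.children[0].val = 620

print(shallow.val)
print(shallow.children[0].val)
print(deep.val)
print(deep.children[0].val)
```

Key concept: deep copy with custom objects.
Step by step:
`root = Node(1)` → root = Node(val=1, children=[])
`root.children = [Node(1), Node(2)]` → root = Node(val=1, children=[Node(val=1, children=[]), Node(val=2, children=[])])
`shallow = copy.copy(root)` → shallow = Node(val=1, children=[Node(val=1, children=[]), Node(val=2, children=[])])
`deep = copy.deepcopy(root)` → deep = Node(val=1, children=[Node(val=1, children=[]), Node(val=2, children=[])])
`root.val = 558` → root = Node(val=558, children=[Node(val=1, children=[]), Node(val=2, children=[])])
`root.children[0].val = 620` → root = Node(val=558, children=[Node(val=620, children=[]), Node(val=2, children=[])]); shallow = Node(val=1, children=[Node(val=620, children=[]), Node(val=2, children=[])])
`print(shallow.val)` → prints 1
`print(shallow.children[0].val)` → prints 620
`print(deep.val)` → prints 1
`print(deep.children[0].val)` → prints 1

Answer:
1
620
1
1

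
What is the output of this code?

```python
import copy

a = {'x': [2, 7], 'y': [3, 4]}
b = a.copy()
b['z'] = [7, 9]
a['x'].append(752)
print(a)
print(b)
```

Key concept: shallow copy of dict with mutable values.
Step by step:
`a = {'x': [2, 7], 'y': [3, 4]}` → a = {'x': [2, 7], 'y': [3, 4]}
`b = a.copy()` → b = {'x': [2, 7], 'y': [3, 4]}
`b['z'] = [7, 9]` → b = {'x': [2, 7], 'y': [3, 4], 'z': [7, 9]}
`a['x'].append(752)` → a = {'x': [2, 7, 752], 'y': [3, 4]}; b = {'x': [2, 7, 752], 'y': [3, 4], 'z': [7, 9]}
`print(a)` → prints {'x': [2, 7, 752], 'y': [3, 4]}
`print(b)` → prints {'x': [2, 7, 752], 'y': [3, 4], 'z': [7, 9]}

Answer:
{'x': [2, 7, 752], 'y': [3, 4]}
{'x': [2, 7, 752], 'y': [3, 4], 'z': [7, 9]}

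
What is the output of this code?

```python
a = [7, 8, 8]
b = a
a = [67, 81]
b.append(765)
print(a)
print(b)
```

Key concept: rebinding vs mutation: a is rebound to a new list, b still points at the original.
Step by step:
`a = [7, 8, 8]` → a = [7, 8, 8]
`b = a` → b = [7, 8, 8] (same object as a)
`a = [67, 81]` → a = [67, 81]
`b.append(765)` → b = [7, 8, 8, 765]
`print(a)` → prints [67, 81]
`print(b)` → prints [7, 8, 8, 765]

Answer:
[67, 81]
[7, 8, 8, 765]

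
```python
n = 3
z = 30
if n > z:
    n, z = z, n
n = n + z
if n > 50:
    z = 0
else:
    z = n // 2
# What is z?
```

Trace:
`n = 3` → n = 3
`z = 30` → z = 30
`if n > z: ...` → n > z is False → no variable changes
`n = n + z` → n = 33
`if n > 50: ...` → n > 50 is False, take else branch → z = 16
So z = 16

Answer: 16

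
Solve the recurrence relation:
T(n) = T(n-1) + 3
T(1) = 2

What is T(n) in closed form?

Unrolling: T(n) = T(1) + 3·(n-1) = 2 + 3(n-1) = 3n - 1.

Answer: T(n) = 3n - 1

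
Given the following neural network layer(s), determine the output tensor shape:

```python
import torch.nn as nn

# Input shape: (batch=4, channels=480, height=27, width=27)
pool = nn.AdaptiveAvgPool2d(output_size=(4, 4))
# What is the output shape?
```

Input: (4, 480, 27, 27) -> Output: (4, 480, 4, 4)

Answer: (4, 480, 4, 4)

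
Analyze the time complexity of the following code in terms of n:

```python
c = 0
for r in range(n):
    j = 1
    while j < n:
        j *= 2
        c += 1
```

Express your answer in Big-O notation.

Each loop level contributes: n × log n. Multiplying the contributions gives O(n log n).

Answer: O(n log n)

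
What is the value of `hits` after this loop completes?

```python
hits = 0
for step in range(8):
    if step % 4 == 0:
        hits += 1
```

Count numbers divisible by 4 in range(8)
`hits` takes the values: 0 → 1 → 2

Answer: 2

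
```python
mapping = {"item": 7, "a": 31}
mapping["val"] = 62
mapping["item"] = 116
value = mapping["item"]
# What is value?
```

Trace:
`mapping = {"item": 7, "a": 31}` → mapping = {'item': 7, 'a': 31}
`mapping["val"] = 62` → mapping = {'item': 7, 'a': 31, 'val': 62}
`mapping["item"] = 116` → mapping = {'item': 116, 'a': 31, 'val': 62}
`value = mapping["item"]` → value = 116
So value = 116

Answer: 116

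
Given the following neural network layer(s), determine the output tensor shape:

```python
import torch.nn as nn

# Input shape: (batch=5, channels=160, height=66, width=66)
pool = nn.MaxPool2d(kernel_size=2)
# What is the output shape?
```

Input: (5, 160, 66, 66) -> Output: (5, 160, 33, 33)

Answer: (5, 160, 33, 33)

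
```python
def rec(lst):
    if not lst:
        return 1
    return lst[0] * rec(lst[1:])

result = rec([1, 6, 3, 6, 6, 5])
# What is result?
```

Product over [1, 6, 3, 6, 6, 5] = 1 * 6 * 3 * 6 * 6 * 5 = 3240

Answer: 3240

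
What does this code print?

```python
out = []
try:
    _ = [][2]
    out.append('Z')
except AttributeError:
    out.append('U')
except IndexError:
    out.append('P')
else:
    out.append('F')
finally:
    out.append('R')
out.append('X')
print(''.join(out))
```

Execution trace: 'P' (except IndexError) → 'R' (finally) → 'X' (after the try/except). Output: PRX

Answer: PRX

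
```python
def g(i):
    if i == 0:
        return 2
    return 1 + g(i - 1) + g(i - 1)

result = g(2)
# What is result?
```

g(i) = 1 + 2·g(i-1), g(0)=2. Closed form: (2+1)·2^2 - 1 = 11.

Answer: 11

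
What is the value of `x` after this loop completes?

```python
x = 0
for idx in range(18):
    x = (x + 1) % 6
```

Increment mod 6, 18 times = 0
`x` takes the values: 0 → 1 → 2 → 3 → 4 → 5 → 0 → 1 → 2 → 3 → 4 → 5 → 0 → 1 → 2 → 3 → 4 → 5 → 0

Answer: 0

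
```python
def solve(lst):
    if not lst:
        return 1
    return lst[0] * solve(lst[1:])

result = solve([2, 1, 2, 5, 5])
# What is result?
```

Product over [2, 1, 2, 5, 5] = 2 * 1 * 2 * 5 * 5 = 100

Answer: 100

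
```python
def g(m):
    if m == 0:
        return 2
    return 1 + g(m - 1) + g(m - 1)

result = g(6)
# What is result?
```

g(m) = 1 + 2·g(m-1), g(0)=2. Closed form: (2+1)·2^6 - 1 = 191.

Answer: 191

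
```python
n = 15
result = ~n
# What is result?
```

Trace:
`n = 15` → n = 15
`result = ~n` → result = -16
So result = -16

Answer: -16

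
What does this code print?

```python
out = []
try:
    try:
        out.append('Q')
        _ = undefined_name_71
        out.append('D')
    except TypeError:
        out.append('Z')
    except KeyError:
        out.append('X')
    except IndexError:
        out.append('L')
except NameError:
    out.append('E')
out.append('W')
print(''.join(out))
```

Execution trace: 'Q' (try body) → 'E' (outer except NameError) → 'W' (after the try/except). Output: QEW

Answer: QEW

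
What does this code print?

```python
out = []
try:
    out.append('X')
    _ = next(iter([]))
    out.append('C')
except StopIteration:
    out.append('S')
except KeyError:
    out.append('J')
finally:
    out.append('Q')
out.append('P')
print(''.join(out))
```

Execution trace: 'X' (try body) → 'S' (except StopIteration) → 'Q' (finally) → 'P' (after the try/except). Output: XSQP

Answer: XSQP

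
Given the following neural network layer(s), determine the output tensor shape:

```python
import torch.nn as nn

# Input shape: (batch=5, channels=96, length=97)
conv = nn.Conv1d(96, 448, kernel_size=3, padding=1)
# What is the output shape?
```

Input: (5, 96, 97) -> Output: (5, 448, 97)

Answer: (5, 448, 97)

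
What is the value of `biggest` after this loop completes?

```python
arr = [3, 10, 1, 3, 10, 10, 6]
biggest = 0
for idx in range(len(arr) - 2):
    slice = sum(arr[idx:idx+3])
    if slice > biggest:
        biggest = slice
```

Max sum of 3-element window in [3, 10, 1, 3, 10, 10, 6]
`biggest` takes the values: 0 → 14 → 23 → 26

Answer: 26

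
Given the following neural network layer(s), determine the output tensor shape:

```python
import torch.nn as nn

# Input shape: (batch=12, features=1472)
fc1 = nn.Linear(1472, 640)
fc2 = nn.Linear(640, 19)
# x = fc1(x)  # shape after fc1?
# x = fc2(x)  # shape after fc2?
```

Input: (12, 1472) -> after fc1: (12, 640) -> Output: (12, 19)

Answer: (12, 19)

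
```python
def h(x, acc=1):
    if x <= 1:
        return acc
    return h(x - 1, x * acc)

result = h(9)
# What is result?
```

Accumulator trace (n, acc): (9, 1) -> (8, 9) -> (7, 72) -> (6, 504) -> (5, 3024) -> (4, 15120) -> (3, 60480) -> (2, 181440) -> (1, 362880) -> return 362880

Answer: 362880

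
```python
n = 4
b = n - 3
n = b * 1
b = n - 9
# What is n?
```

Trace:
`n = 4` → n = 4
`b = n - 3` → b = 1
`n = b * 1` → n = 1
`b = n - 9` → b = -8
So n = 1

Answer: 1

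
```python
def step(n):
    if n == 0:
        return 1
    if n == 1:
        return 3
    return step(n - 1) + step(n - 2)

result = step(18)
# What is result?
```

Build up from base cases: step(0)=1, step(1)=3, step(2)=4, step(3)=7, step(4)=11, step(5)=18, step(6)=29, ..., step(18)=9349

Answer: 9349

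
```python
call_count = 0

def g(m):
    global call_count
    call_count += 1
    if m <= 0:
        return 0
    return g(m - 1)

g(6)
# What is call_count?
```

Linear recursion stepping by 1: 7 calls from m=6 down to ≤0.

Answer: 7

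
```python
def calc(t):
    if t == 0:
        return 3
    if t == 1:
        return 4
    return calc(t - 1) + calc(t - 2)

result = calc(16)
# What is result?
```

Build up from base cases: calc(0)=3, calc(1)=4, calc(2)=7, calc(3)=11, calc(4)=18, calc(5)=29, calc(6)=47, ..., calc(16)=5778

Answer: 5778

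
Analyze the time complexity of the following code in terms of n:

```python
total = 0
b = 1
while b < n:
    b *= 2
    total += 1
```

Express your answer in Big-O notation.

Each loop level contributes: log n. Multiplying the contributions gives O(log n).

Answer: O(log n)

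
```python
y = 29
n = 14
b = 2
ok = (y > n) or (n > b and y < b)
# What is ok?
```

Trace:
`y = 29` → y = 29
`n = 14` → n = 14
`b = 2` → b = 2
`ok = (y > n) or (n > b and y < b)` → ok = True
So ok = True

Answer: True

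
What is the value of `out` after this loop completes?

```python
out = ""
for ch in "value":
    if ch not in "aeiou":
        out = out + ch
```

Remove vowels from 'value'
`out` takes the values: "" → "v" → "vl"

Answer: "vl"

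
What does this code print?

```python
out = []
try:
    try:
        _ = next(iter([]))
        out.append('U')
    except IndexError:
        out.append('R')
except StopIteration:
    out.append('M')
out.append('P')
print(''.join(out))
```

Execution trace: 'M' (outer except StopIteration) → 'P' (after the try/except). Output: MP

Answer: MP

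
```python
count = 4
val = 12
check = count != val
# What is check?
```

Trace:
`count = 4` → count = 4
`val = 12` → val = 12
`check = count != val` → check = True
So check = True

Answer: True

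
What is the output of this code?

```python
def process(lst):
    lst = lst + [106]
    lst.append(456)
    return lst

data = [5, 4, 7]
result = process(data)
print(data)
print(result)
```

Key concept: rebinding parameter vs mutation.
Step by step:
`data = [5, 4, 7]` → data = [5, 4, 7]
`result = process(data)` → result = [5, 4, 7, 106, 456]
`print(data)` → prints [5, 4, 7]
`print(result)` → prints [5, 4, 7, 106, 456]

Answer:
[5, 4, 7]
[5, 4, 7, 106, 456]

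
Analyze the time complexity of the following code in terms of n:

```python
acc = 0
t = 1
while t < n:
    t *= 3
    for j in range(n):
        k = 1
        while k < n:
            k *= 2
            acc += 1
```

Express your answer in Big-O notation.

Each loop level contributes: log n × n × log n. Multiplying the contributions gives O(n log² n).

Answer: O(n log² n)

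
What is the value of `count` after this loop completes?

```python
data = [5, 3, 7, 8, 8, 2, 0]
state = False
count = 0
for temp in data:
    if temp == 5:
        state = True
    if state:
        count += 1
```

Count elements after first 5 in [5, 3, 7, 8, 8, 2, 0]
`count` takes the values: 0 → 1 → 2 → 3 → 4 → 5 → 6 → 7

Answer: 7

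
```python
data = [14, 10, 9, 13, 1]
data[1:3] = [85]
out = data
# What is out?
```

Trace:
`data = [14, 10, 9, 13, 1]` → data = [14, 10, 9, 13, 1]
`data[1:3] = [85]` → data = [14, 85, 13, 1]
`out = data` → out = [14, 85, 13, 1]
So out = [14, 85, 13, 1]

Answer: [14, 85, 13, 1]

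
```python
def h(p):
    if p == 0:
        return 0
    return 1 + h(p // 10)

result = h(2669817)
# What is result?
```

Count of digits of 2669817: 7

Answer: 7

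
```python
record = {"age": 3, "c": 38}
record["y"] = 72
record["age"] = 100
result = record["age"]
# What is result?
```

Trace:
`record = {"age": 3, "c": 38}` → record = {'age': 3, 'c': 38}
`record["y"] = 72` → record = {'age': 3, 'c': 38, 'y': 72}
`record["age"] = 100` → record = {'age': 100, 'c': 38, 'y': 72}
`result = record["age"]` → result = 100
So result = 100

Answer: 100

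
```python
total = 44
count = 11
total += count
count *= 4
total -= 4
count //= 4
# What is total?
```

Trace:
`total = 44` → total = 44
`count = 11` → count = 11
`total += count` → total = 55
`count *= 4` → count = 44
`total -= 4` → total = 51
`count //= 4` → count = 11
So total = 51

Answer: 51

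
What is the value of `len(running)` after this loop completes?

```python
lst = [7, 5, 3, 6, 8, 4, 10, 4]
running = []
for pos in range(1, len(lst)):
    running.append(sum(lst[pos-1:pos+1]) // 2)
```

Number of 2-element averages
`running` takes the values: [] → [6] → [6, 4] → [6, 4, 4] → [6, 4, 4, 7] → [6, 4, 4, 7, 6] → [6, 4, 4, 7, 6, 7] → [6, 4, 4, 7, 6, 7, 7]
So `len(running)` = 7

Answer: 7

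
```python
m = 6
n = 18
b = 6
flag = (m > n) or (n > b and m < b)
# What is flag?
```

Trace:
`m = 6` → m = 6
`n = 18` → n = 18
`b = 6` → b = 6
`flag = (m > n) or (n > b and m < b)` → flag = False
So flag = False

Answer: False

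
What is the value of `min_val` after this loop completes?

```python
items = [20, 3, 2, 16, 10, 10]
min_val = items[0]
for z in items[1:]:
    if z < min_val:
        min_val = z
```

Minimum of [20, 3, 2, 16, 10, 10]
`min_val` takes the values: 20 → 3 → 2

Answer: 2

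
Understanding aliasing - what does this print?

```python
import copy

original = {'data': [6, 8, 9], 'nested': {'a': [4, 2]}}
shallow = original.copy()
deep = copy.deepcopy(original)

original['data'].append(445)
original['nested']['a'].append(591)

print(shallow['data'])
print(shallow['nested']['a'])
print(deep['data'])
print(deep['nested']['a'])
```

Key concept: comparing shallow vs deep copy.
Step by step:
`original = {'data': [6, 8, 9], 'nested': {'a': [4, 2]}}` → original = {'data': [6, 8, 9], 'nested': {'a': [4, 2]}}
`shallow = original.copy()` → shallow = {'data': [6, 8, 9], 'nested': {'a': [4, 2]}}
`deep = copy.deepcopy(original)` → deep = {'data': [6, 8, 9], 'nested': {'a': [4, 2]}}
`original['data'].append(445)` → original = {'data': [6, 8, 9, 445], 'nested': {'a': [4, 2]}}; shallow = {'data': [6, 8, 9, 445], 'nested': {'a': [4, 2]}}
`original['nested']['a'].append(591)` → original = {'data': [6, 8, 9, 445], 'nested': {'a': [4, 2, 591]}}; shallow = {'data': [6, 8, 9, 445], 'nested': {'a': [4, 2, 591]}}
`print(shallow['data'])` → prints [6, 8, 9, 445]
`print(shallow['nested']['a'])` → prints [4, 2, 591]
`print(deep['data'])` → prints [6, 8, 9]
`print(deep['nested']['a'])` → prints [4, 2]

Answer:
[6, 8, 9, 445]
[4, 2, 591]
[6, 8, 9]
[4, 2]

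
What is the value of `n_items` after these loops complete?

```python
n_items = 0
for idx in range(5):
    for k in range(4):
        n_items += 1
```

5 * 4 = 20
`n_items` takes the values: 0 → 1 → 2 → 3 → 4 → 5 → 6 → 7 → 8 → 9 → 10 → 11 → 12 → 13 → 14 → 15 → 16 → 17 → 18 → 19 → 20

Answer: 20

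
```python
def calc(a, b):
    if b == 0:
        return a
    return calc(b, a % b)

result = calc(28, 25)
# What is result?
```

calc(28, 25) -> calc(25, 3) -> calc(3, 1) -> calc(1, 0) -> 1

Answer: 1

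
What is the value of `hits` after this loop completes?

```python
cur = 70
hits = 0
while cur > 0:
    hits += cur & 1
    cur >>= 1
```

Count set bits in 70 (binary: 0b1000110)
`hits` takes the values: 0 → 1 → 2 → 3

Answer: 3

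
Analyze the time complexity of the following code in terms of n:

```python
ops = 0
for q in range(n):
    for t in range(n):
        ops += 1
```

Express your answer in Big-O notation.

Each loop level contributes: n × n. Multiplying the contributions gives O(n^2).

Answer: O(n^2)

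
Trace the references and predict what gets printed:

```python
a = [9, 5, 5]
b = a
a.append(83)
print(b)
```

Key concept: basic list aliasing.
Step by step:
`a = [9, 5, 5]` → a = [9, 5, 5]
`b = a` → b = [9, 5, 5] (same object as a)
`a.append(83)` → a = [9, 5, 5, 83] (same object as b); b = [9, 5, 5, 83] (same object as a)
`print(b)` → prints [9, 5, 5, 83]

Answer: [9, 5, 5, 83]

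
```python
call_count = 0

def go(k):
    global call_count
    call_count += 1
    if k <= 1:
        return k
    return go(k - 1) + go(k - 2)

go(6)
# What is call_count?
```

Calls(k) = 1 + Calls(k-1) + Calls(k-2); Calls(0)=Calls(1)=1. For k=6 this gives 25.

Answer: 25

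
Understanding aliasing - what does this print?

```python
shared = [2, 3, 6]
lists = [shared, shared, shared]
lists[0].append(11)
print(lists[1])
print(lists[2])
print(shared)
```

Key concept: list of same reference.
Step by step:
`shared = [2, 3, 6]` → shared = [2, 3, 6]
`lists = [shared, shared, shared]` → lists = [[2, 3, 6], [2, 3, 6], [2, 3, 6]]
`lists[0].append(11)` → shared = [2, 3, 6, 11]; lists = [[2, 3, 6, 11], [2, 3, 6, 11], [2, 3, 6, 11]]
`print(lists[1])` → prints [2, 3, 6, 11]
`print(lists[2])` → prints [2, 3, 6, 11]
`print(shared)` → prints [2, 3, 6, 11]

Answer:
[2, 3, 6, 11]
[2, 3, 6, 11]
[2, 3, 6, 11]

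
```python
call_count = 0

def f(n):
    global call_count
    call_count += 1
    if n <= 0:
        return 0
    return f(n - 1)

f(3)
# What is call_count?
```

Linear recursion stepping by 1: 4 calls from n=3 down to ≤0.

Answer: 4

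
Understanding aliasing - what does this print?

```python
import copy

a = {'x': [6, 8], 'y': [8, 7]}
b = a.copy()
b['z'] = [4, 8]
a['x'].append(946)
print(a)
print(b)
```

Key concept: shallow copy of dict with mutable values.
Step by step:
`a = {'x': [6, 8], 'y': [8, 7]}` → a = {'x': [6, 8], 'y': [8, 7]}
`b = a.copy()` → b = {'x': [6, 8], 'y': [8, 7]}
`b['z'] = [4, 8]` → b = {'x': [6, 8], 'y': [8, 7], 'z': [4, 8]}
`a['x'].append(946)` → a = {'x': [6, 8, 946], 'y': [8, 7]}; b = {'x': [6, 8, 946], 'y': [8, 7], 'z': [4, 8]}
`print(a)` → prints {'x': [6, 8, 946], 'y': [8, 7]}
`print(b)` → prints {'x': [6, 8, 946], 'y': [8, 7], 'z': [4, 8]}

Answer:
{'x': [6, 8, 946], 'y': [8, 7]}
{'x': [6, 8, 946], 'y': [8, 7], 'z': [4, 8]}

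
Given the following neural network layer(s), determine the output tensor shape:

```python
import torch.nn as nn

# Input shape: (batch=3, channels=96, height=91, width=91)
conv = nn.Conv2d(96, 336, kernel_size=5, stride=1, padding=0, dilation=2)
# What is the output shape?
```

Input: (3, 96, 91, 91) -> Output: (3, 336, 83, 83)

Answer: (3, 336, 83, 83)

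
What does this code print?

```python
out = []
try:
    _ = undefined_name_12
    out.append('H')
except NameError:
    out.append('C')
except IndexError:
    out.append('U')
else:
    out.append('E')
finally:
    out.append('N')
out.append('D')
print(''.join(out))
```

Execution trace: 'C' (except NameError) → 'N' (finally) → 'D' (after the try/except). Output: CND

Answer: CND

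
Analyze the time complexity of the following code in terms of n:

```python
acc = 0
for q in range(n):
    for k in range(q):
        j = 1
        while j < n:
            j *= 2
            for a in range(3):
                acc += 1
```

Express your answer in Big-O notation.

Each loop level contributes: n × n × log n × 1. Multiplying the contributions gives O(n^2 log n).

Answer: O(n^2 log n)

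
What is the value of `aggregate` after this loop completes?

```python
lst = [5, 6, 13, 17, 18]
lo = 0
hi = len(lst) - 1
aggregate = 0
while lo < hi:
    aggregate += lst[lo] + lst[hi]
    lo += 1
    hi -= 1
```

Sum of pairs from ends
`aggregate` takes the values: 0 → 23 → 46

Answer: 46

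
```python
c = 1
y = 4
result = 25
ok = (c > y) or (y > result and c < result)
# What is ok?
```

Trace:
`c = 1` → c = 1
`y = 4` → y = 4
`result = 25` → result = 25
`ok = (c > y) or (y > result and c < result)` → ok = False
So ok = False

Answer: False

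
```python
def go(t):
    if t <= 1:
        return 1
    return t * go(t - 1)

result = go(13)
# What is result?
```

go(13) = 13 * 12 * 11 * 10 * 9 * 8 * 7 * 6 * 5 * 4 * 3 * 2 * 1 = 6227020800

Answer: 6227020800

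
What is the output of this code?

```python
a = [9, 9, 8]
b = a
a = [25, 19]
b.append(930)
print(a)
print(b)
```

Key concept: rebinding vs mutation: a is rebound to a new list, b still points at the original.
Step by step:
`a = [9, 9, 8]` → a = [9, 9, 8]
`b = a` → b = [9, 9, 8] (same object as a)
`a = [25, 19]` → a = [25, 19]
`b.append(930)` → b = [9, 9, 8, 930]
`print(a)` → prints [25, 19]
`print(b)` → prints [9, 9, 8, 930]

Answer:
[25, 19]
[9, 9, 8, 930]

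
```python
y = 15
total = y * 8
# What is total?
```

Trace:
`y = 15` → y = 15
`total = y * 8` → total = 120
So total = 120

Answer: 120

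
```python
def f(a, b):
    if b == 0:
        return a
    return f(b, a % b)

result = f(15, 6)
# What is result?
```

f(15, 6) -> f(6, 3) -> f(3, 0) -> 3

Answer: 3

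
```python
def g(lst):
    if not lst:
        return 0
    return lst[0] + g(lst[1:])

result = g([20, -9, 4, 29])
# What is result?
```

20 + (-9) + 4 + 29 + 0 = 44

Answer: 44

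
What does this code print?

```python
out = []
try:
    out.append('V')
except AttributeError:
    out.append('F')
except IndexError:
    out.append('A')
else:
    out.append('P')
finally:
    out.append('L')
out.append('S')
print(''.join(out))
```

Execution trace: 'V' (try body, no exception) → 'P' (else) → 'L' (finally) → 'S' (after the try/except). Output: VPLS

Answer: VPLS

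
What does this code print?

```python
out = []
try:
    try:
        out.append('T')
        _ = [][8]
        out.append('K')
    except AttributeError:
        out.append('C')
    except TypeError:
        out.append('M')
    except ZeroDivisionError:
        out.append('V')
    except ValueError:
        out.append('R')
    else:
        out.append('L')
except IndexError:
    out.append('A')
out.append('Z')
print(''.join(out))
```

Execution trace: 'T' (try body) → 'A' (outer except IndexError) → 'Z' (after the try/except). Output: TAZ

Answer: TAZ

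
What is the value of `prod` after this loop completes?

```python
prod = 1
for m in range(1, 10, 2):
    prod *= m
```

Product of 1, 3, 5, ... up to 9
`prod` takes the values: 1 → 3 → 15 → 105 → 945

Answer: 945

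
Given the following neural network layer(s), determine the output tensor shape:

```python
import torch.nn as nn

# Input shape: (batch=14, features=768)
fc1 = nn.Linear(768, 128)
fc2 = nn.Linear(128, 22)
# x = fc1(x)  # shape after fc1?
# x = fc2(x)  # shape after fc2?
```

Input: (14, 768) -> after fc1: (14, 128) -> Output: (14, 22)

Answer: (14, 22)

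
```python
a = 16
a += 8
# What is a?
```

Trace:
`a = 16` → a = 16
`a += 8` → a = 24
So a = 24

Answer: 24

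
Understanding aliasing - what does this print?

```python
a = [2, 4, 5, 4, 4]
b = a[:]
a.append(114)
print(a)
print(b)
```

Key concept: slice [:] creates copy.
Step by step:
`a = [2, 4, 5, 4, 4]` → a = [2, 4, 5, 4, 4]
`b = a[:]` → b = [2, 4, 5, 4, 4]
`a.append(114)` → a = [2, 4, 5, 4, 4, 114]
`print(a)` → prints [2, 4, 5, 4, 4, 114]
`print(b)` → prints [2, 4, 5, 4, 4]

Answer:
[2, 4, 5, 4, 4, 114]
[2, 4, 5, 4, 4]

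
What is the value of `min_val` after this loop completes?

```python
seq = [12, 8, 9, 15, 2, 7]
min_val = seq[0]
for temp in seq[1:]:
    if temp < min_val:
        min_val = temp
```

Minimum of [12, 8, 9, 15, 2, 7]
`min_val` takes the values: 12 → 8 → 2

Answer: 2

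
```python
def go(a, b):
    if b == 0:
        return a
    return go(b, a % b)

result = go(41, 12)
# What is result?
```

go(41, 12) -> go(12, 5) -> go(5, 2) -> go(2, 1) -> go(1, 0) -> 1

Answer: 1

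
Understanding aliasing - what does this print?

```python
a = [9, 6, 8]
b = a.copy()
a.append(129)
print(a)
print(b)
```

Key concept: list.copy() creates independent copy.
Step by step:
`a = [9, 6, 8]` → a = [9, 6, 8]
`b = a.copy()` → b = [9, 6, 8]
`a.append(129)` → a = [9, 6, 8, 129]
`print(a)` → prints [9, 6, 8, 129]
`print(b)` → prints [9, 6, 8]

Answer:
[9, 6, 8, 129]
[9, 6, 8]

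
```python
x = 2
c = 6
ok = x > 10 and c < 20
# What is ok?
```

Trace:
`x = 2` → x = 2
`c = 6` → c = 6
`ok = x > 10 and c < 20` → ok = False
So ok = False

Answer: False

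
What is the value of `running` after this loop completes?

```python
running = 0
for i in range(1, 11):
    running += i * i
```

Sum of squares 1² to 10² = 385
`running` takes the values: 0 → 1 → 5 → 14 → 30 → 55 → 91 → 140 → 204 → 285 → 385

Answer: 385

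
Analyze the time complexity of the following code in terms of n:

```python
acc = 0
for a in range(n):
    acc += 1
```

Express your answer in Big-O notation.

Each loop level contributes: n. Multiplying the contributions gives O(n).

Answer: O(n)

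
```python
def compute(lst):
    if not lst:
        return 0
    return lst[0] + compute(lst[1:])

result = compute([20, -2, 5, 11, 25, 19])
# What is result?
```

20 + (-2) + 5 + 11 + 25 + 19 + 0 = 78

Answer: 78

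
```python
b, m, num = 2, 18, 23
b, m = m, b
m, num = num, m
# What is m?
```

Trace:
`b, m, num = 2, 18, 23` → b = 2; m = 18; num = 23
`b, m = m, b` → b = 18; m = 2
`m, num = num, m` → m = 23; num = 2
So m = 23

Answer: 23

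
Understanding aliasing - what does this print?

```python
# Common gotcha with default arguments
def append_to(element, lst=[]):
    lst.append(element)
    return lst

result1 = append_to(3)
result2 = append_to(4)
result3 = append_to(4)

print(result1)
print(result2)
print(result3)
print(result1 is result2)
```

Key concept: mutable default argument gotcha.
Step by step:
`result1 = append_to(3)` → result1 = [3]
`result2 = append_to(4)` → result1 = [3, 4] (same object as result2); result2 = [3, 4] (same object as result1)
`result3 = append_to(4)` → result1 = [3, 4, 4] (same object as result2, result3); result2 = [3, 4, 4] (same object as result1, result3); result3 = [3, 4, 4] (same object as result1, result2)
`print(result1)` → prints [3, 4, 4]
`print(result2)` → prints [3, 4, 4]
`print(result3)` → prints [3, 4, 4]
`print(result1 is result2)` → prints True

Answer:
[3, 4, 4]
[3, 4, 4]
[3, 4, 4]
True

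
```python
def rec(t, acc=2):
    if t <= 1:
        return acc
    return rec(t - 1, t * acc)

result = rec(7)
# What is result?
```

Accumulator trace (n, acc): (7, 2) -> (6, 14) -> (5, 84) -> (4, 420) -> (3, 1680) -> (2, 5040) -> (1, 10080) -> return 10080

Answer: 10080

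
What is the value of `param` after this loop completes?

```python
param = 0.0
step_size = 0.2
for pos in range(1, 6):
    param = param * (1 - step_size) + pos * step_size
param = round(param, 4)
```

Moving average with lr=0.2
`param` takes the values: 0.0 → 0.2 → 0.56 → 1.048 → 1.6384 → 2.31072 → 2.3107

Answer: 2.3107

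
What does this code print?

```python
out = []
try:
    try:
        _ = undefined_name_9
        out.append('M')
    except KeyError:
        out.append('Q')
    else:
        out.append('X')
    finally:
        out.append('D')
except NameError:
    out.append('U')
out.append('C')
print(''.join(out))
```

Execution trace: 'D' (inner finally) → 'U' (outer except NameError) → 'C' (after the try/except). Output: DUC

Answer: DUC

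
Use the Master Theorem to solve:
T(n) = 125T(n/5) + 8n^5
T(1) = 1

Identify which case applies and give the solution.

a=125, b=5, f(n)=8n^5. log_5(125) = 3. Since c=5 > 3 and the regularity condition holds (125(n/5)^5 = (125/5^5)n^5 with 125/5^5 < 1), Case 3 applies: T(n) = Θ(f(n)) = O(n^5).

Answer: O(n^5) - Case 3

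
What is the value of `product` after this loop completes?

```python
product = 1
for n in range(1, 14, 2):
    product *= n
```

Product of 1, 3, 5, ... up to 13
`product` takes the values: 1 → 3 → 15 → 105 → 945 → 10395 → 135135

Answer: 135135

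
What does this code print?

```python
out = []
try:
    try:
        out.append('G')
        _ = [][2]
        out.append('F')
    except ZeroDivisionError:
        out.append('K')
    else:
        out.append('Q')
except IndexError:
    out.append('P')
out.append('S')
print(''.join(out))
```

Execution trace: 'G' (try body) → 'P' (outer except IndexError) → 'S' (after the try/except). Output: GPS

Answer: GPS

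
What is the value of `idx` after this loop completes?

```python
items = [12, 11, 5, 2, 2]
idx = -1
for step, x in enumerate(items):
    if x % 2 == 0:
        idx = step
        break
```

First even number index in [12, 11, 5, 2, 2]
`idx` takes the values: -1 → 0

Answer: 0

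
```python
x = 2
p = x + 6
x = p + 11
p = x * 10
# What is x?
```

Trace:
`x = 2` → x = 2
`p = x + 6` → p = 8
`x = p + 11` → x = 19
`p = x * 10` → p = 190
So x = 19

Answer: 19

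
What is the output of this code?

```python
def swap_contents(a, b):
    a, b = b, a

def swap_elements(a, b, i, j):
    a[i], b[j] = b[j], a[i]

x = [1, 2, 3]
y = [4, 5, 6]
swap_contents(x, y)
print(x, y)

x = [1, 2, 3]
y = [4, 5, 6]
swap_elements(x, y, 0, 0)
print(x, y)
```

Key concept: parameter rebinding vs mutation.
Step by step:
`x = [1, 2, 3]` → x = [1, 2, 3]
`y = [4, 5, 6]` → y = [4, 5, 6]
`swap_contents(x, y)` → no visible change to tracked variables
`print(x, y)` → prints [1, 2, 3] [4, 5, 6]
`x = [1, 2, 3]` → x = [1, 2, 3]
`y = [4, 5, 6]` → y = [4, 5, 6]
`swap_elements(x, y, 0, 0)` → x = [4, 2, 3]; y = [1, 5, 6]
`print(x, y)` → prints [4, 2, 3] [1, 5, 6]

Answer:
[1, 2, 3] [4, 5, 6]
[4, 2, 3] [1, 5, 6]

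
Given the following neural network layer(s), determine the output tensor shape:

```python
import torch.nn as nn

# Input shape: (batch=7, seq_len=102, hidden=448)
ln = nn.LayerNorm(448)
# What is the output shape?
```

Input: (7, 102, 448) -> Output: (7, 102, 448)

Answer: (7, 102, 448)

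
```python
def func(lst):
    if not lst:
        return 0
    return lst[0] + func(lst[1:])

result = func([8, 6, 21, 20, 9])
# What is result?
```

8 + 6 + 21 + 20 + 9 + 0 = 64

Answer: 64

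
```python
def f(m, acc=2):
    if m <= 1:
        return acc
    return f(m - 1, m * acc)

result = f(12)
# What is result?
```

Accumulator trace (n, acc): (12, 2) -> (11, 24) -> (10, 264) -> (9, 2640) -> (8, 23760) -> (7, 190080) -> (6, 1330560) -> (5, 7983360) -> (4, 39916800) -> (3, 159667200) -> (2, 479001600) -> (1, 958003200) -> return 958003200

Answer: 958003200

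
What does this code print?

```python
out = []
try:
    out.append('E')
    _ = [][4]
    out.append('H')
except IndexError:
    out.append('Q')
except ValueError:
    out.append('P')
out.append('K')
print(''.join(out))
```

Execution trace: 'E' (try body) → 'Q' (except IndexError) → 'K' (after the try/except). Output: EQK

Answer: EQK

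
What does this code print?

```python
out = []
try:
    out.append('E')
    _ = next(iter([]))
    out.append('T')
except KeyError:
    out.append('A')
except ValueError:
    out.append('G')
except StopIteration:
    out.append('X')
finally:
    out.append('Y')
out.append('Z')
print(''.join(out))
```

Execution trace: 'E' (try body) → 'X' (except StopIteration) → 'Y' (finally) → 'Z' (after the try/except). Output: EXYZ

Answer: EXYZ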